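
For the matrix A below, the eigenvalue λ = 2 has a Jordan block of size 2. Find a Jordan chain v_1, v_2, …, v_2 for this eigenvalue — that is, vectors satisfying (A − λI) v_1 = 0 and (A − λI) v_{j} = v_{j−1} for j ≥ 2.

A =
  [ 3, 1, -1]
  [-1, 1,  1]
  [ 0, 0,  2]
A Jordan chain for λ = 2 of length 2:
v_1 = (1, -1, 0)ᵀ
v_2 = (1, 0, 0)ᵀ

Let N = A − (2)·I. We want v_2 with N^2 v_2 = 0 but N^1 v_2 ≠ 0; then v_{j-1} := N · v_j for j = 2, …, 2.

Pick v_2 = (1, 0, 0)ᵀ.
Then v_1 = N · v_2 = (1, -1, 0)ᵀ.

Sanity check: (A − (2)·I) v_1 = (0, 0, 0)ᵀ = 0. ✓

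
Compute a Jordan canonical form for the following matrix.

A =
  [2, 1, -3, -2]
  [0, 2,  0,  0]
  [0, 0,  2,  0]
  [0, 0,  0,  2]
J_2(2) ⊕ J_1(2) ⊕ J_1(2)

The characteristic polynomial is
  det(x·I − A) = x^4 - 8*x^3 + 24*x^2 - 32*x + 16 = (x - 2)^4

Eigenvalues and multiplicities (the geometric multiplicity of λ is n − rank(A − λI), which equals the number of Jordan blocks for λ):
  λ = 2: algebraic multiplicity = 4, geometric multiplicity = 3

Determining the block sizes for each eigenvalue:
  λ = 2: 3 blocks summing to 4 forces exactly one block of size 2 and the rest size 1 → block sizes [2, 1, 1]

Assembling the blocks gives a Jordan form
J =
  [2, 1, 0, 0]
  [0, 2, 0, 0]
  [0, 0, 2, 0]
  [0, 0, 0, 2]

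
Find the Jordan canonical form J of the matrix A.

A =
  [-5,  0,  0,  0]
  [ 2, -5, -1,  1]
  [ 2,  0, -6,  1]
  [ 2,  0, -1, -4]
J_2(-5) ⊕ J_1(-5) ⊕ J_1(-5)

The characteristic polynomial is
  det(x·I − A) = x^4 + 20*x^3 + 150*x^2 + 500*x + 625 = (x + 5)^4

Eigenvalues and multiplicities (the geometric multiplicity of λ is n − rank(A − λI), which equals the number of Jordan blocks for λ):
  λ = -5: algebraic multiplicity = 4, geometric multiplicity = 3

Determining the block sizes for each eigenvalue:
  λ = -5: 3 blocks summing to 4 forces exactly one block of size 2 and the rest size 1 → block sizes [2, 1, 1]

Assembling the blocks gives a Jordan form
J =
  [-5,  1,  0,  0]
  [ 0, -5,  0,  0]
  [ 0,  0, -5,  0]
  [ 0,  0,  0, -5]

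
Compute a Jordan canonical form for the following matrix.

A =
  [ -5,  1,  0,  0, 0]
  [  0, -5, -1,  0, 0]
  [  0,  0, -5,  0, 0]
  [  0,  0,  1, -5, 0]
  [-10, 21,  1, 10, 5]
J_3(-5) ⊕ J_1(-5) ⊕ J_1(5)

The characteristic polynomial is
  det(x·I − A) = x^5 + 15*x^4 + 50*x^3 - 250*x^2 - 1875*x - 3125 = (x - 5)*(x + 5)^4

Eigenvalues and multiplicities (the geometric multiplicity of λ is n − rank(A − λI), which equals the number of Jordan blocks for λ):
  λ = -5: algebraic multiplicity = 4, geometric multiplicity = 2
  λ = 5: algebraic multiplicity = 1, geometric multiplicity = 1

Determining the block sizes for each eigenvalue:
  λ = -5: with am = 4 and gm = 2, the partition is not yet determined (e.g. several partitions of 4 into 2 parts exist). Let N = A − (-5)·I. Computing rank(N^1) = 3, rank(N^2) = 2, rank(N^3) = 1; the number of blocks of size ≥ j is rank(N^{j−1}) − rank(N^j), giving [2, 1, 1]. So we have 1 block(s) of size 3, 1 block(s) of size 1 → block sizes [3, 1]
  λ = 5: one block (gm = 1), so the single block has size am = 1 → block sizes [1]

Assembling the blocks gives a Jordan form
J =
  [-5,  1,  0,  0, 0]
  [ 0, -5,  1,  0, 0]
  [ 0,  0, -5,  0, 0]
  [ 0,  0,  0, -5, 0]
  [ 0,  0,  0,  0, 5]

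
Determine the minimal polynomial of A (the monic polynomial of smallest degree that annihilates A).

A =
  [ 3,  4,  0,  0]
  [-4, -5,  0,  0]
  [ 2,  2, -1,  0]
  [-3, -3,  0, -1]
x^2 + 2*x + 1

The characteristic polynomial is χ_A(x) = (x + 1)^4, so the eigenvalues are known. The minimal polynomial is
  m_A(x) = Π_λ (x − λ)^{k_λ}
where k_λ is the size of the *largest* Jordan block for λ (equivalently, the smallest k with (A − λI)^k v = 0 for every generalised eigenvector v of λ).

  λ = -1: largest Jordan block has size 2, contributing (x + 1)^2

So m_A(x) = (x + 1)^2 = x^2 + 2*x + 1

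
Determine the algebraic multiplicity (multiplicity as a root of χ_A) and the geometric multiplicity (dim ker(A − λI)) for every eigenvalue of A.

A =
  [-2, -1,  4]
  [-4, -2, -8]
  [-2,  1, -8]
λ = -4: alg = 3, geom = 2

Step 1 — factor the characteristic polynomial to read off the algebraic multiplicities:
  χ_A(x) = (x + 4)^3

Step 2 — compute geometric multiplicities via the rank-nullity identity g(λ) = n − rank(A − λI):
  rank(A − (-4)·I) = 1, so dim ker(A − (-4)·I) = n − 1 = 2

Summary:
  λ = -4: algebraic multiplicity = 3, geometric multiplicity = 2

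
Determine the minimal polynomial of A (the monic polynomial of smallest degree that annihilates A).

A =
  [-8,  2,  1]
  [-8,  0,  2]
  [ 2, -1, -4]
x^3 + 12*x^2 + 48*x + 64

The characteristic polynomial is χ_A(x) = (x + 4)^3, so the eigenvalues are known. The minimal polynomial is
  m_A(x) = Π_λ (x − λ)^{k_λ}
where k_λ is the size of the *largest* Jordan block for λ (equivalently, the smallest k with (A − λI)^k v = 0 for every generalised eigenvector v of λ).

  λ = -4: largest Jordan block has size 3, contributing (x + 4)^3

So m_A(x) = (x + 4)^3 = x^3 + 12*x^2 + 48*x + 64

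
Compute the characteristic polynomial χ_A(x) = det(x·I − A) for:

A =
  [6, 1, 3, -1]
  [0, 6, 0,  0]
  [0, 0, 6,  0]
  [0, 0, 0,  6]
x^4 - 24*x^3 + 216*x^2 - 864*x + 1296

Expanding det(x·I − A) (e.g. by cofactor expansion or by noting that A is similar to its Jordan form J, which has the same characteristic polynomial as A) gives
  χ_A(x) = x^4 - 24*x^3 + 216*x^2 - 864*x + 1296
which factors as (x - 6)^4. The eigenvalues (with algebraic multiplicities) are λ = 6 with multiplicity 4.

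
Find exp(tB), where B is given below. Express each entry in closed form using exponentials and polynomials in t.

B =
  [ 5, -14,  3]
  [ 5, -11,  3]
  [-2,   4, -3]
e^{tB} =
  [-6*t^2*exp(-3*t) + 8*t*exp(-3*t) + exp(-3*t), 6*t^2*exp(-3*t) - 14*t*exp(-3*t), -9*t^2*exp(-3*t) + 3*t*exp(-3*t)]
  [-3*t^2*exp(-3*t) + 5*t*exp(-3*t), 3*t^2*exp(-3*t) - 8*t*exp(-3*t) + exp(-3*t), -9*t^2*exp(-3*t)/2 + 3*t*exp(-3*t)]
  [2*t^2*exp(-3*t) - 2*t*exp(-3*t), -2*t^2*exp(-3*t) + 4*t*exp(-3*t), 3*t^2*exp(-3*t) + exp(-3*t)]

Strategy: write B = P · J · P⁻¹ where J is a Jordan canonical form, so e^{tB} = P · e^{tJ} · P⁻¹, and e^{tJ} can be computed block-by-block.

B has Jordan form
J =
  [-3,  1,  0]
  [ 0, -3,  1]
  [ 0,  0, -3]
(up to reordering of blocks).

Per-block formulas:
  For a 3×3 Jordan block J_3(-3): exp(t · J_3(-3)) = e^(-3t)·(I + t·N + (t^2/2)·N^2), where N is the 3×3 nilpotent shift.

After assembling e^{tJ} and conjugating by P, we get:

e^{tB} =
  [-6*t^2*exp(-3*t) + 8*t*exp(-3*t) + exp(-3*t), 6*t^2*exp(-3*t) - 14*t*exp(-3*t), -9*t^2*exp(-3*t) + 3*t*exp(-3*t)]
  [-3*t^2*exp(-3*t) + 5*t*exp(-3*t), 3*t^2*exp(-3*t) - 8*t*exp(-3*t) + exp(-3*t), -9*t^2*exp(-3*t)/2 + 3*t*exp(-3*t)]
  [2*t^2*exp(-3*t) - 2*t*exp(-3*t), -2*t^2*exp(-3*t) + 4*t*exp(-3*t), 3*t^2*exp(-3*t) + exp(-3*t)]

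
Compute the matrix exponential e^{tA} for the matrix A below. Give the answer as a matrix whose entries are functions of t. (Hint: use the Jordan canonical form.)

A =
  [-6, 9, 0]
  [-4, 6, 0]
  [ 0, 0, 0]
e^{tA} =
  [1 - 6*t, 9*t, 0]
  [-4*t, 6*t + 1, 0]
  [0, 0, 1]

Strategy: write A = P · J · P⁻¹ where J is a Jordan canonical form, so e^{tA} = P · e^{tJ} · P⁻¹, and e^{tJ} can be computed block-by-block.

A has Jordan form
J =
  [0, 1, 0]
  [0, 0, 0]
  [0, 0, 0]
(up to reordering of blocks).

Per-block formulas:
  For a 1×1 block at λ = 0: exp(t · [0]) = [e^(0t)].
  For a 2×2 Jordan block J_2(0): exp(t · J_2(0)) = e^(0t)·(I + t·N), where N is the 2×2 nilpotent shift.

After assembling e^{tJ} and conjugating by P, we get:

e^{tA} =
  [1 - 6*t, 9*t, 0]
  [-4*t, 6*t + 1, 0]
  [0, 0, 1]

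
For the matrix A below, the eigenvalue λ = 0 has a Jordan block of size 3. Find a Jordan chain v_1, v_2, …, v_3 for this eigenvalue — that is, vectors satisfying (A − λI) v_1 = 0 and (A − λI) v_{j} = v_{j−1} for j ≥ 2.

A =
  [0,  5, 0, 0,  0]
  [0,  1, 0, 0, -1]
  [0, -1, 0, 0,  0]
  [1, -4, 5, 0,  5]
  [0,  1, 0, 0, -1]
A Jordan chain for λ = 0 of length 3:
v_1 = (5, 0, -1, 1, 0)ᵀ
v_2 = (5, 1, -1, -4, 1)ᵀ
v_3 = (0, 1, 0, 0, 0)ᵀ

Let N = A − (0)·I. We want v_3 with N^3 v_3 = 0 but N^2 v_3 ≠ 0; then v_{j-1} := N · v_j for j = 3, …, 2.

Pick v_3 = (0, 1, 0, 0, 0)ᵀ.
Then v_2 = N · v_3 = (5, 1, -1, -4, 1)ᵀ.
Then v_1 = N · v_2 = (5, 0, -1, 1, 0)ᵀ.

Sanity check: (A − (0)·I) v_1 = (0, 0, 0, 0, 0)ᵀ = 0. ✓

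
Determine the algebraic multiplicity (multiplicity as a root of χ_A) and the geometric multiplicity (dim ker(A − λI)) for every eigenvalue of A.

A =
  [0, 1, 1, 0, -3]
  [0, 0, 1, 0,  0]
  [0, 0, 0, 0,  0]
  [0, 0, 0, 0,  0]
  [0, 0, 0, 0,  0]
λ = 0: alg = 5, geom = 3

Step 1 — factor the characteristic polynomial to read off the algebraic multiplicities:
  χ_A(x) = x^5

Step 2 — compute geometric multiplicities via the rank-nullity identity g(λ) = n − rank(A − λI):
  rank(A − (0)·I) = 2, so dim ker(A − (0)·I) = n − 2 = 3

Summary:
  λ = 0: algebraic multiplicity = 5, geometric multiplicity = 3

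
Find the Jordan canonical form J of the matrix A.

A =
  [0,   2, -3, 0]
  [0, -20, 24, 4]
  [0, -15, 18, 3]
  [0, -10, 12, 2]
J_3(0) ⊕ J_1(0)

The characteristic polynomial is
  det(x·I − A) = x^4

Eigenvalues and multiplicities (the geometric multiplicity of λ is n − rank(A − λI), which equals the number of Jordan blocks for λ):
  λ = 0: algebraic multiplicity = 4, geometric multiplicity = 2

Determining the block sizes for each eigenvalue:
  λ = 0: with am = 4 and gm = 2, the partition is not yet determined (e.g. several partitions of 4 into 2 parts exist). Let N = A − (0)·I. Computing rank(N^1) = 2, rank(N^2) = 1, rank(N^3) = 0; the number of blocks of size ≥ j is rank(N^{j−1}) − rank(N^j), giving [2, 1, 1]. So we have 1 block(s) of size 3, 1 block(s) of size 1 → block sizes [3, 1]

Assembling the blocks gives a Jordan form
J =
  [0, 1, 0, 0]
  [0, 0, 1, 0]
  [0, 0, 0, 0]
  [0, 0, 0, 0]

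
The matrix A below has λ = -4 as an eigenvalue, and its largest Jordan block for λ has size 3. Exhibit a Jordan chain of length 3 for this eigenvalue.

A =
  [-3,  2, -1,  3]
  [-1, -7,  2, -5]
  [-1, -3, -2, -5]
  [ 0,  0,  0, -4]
A Jordan chain for λ = -4 of length 3:
v_1 = (-1, 1, 1, 0)ᵀ
v_2 = (2, -3, -3, 0)ᵀ
v_3 = (0, 1, 0, 0)ᵀ

Let N = A − (-4)·I. We want v_3 with N^3 v_3 = 0 but N^2 v_3 ≠ 0; then v_{j-1} := N · v_j for j = 3, …, 2.

Pick v_3 = (0, 1, 0, 0)ᵀ.
Then v_2 = N · v_3 = (2, -3, -3, 0)ᵀ.
Then v_1 = N · v_2 = (-1, 1, 1, 0)ᵀ.

Sanity check: (A − (-4)·I) v_1 = (0, 0, 0, 0)ᵀ = 0. ✓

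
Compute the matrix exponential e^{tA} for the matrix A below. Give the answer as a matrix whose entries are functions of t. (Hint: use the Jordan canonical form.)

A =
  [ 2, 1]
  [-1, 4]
e^{tA} =
  [-t*exp(3*t) + exp(3*t), t*exp(3*t)]
  [-t*exp(3*t), t*exp(3*t) + exp(3*t)]

Strategy: write A = P · J · P⁻¹ where J is a Jordan canonical form, so e^{tA} = P · e^{tJ} · P⁻¹, and e^{tJ} can be computed block-by-block.

A has Jordan form
J =
  [3, 1]
  [0, 3]
(up to reordering of blocks).

Per-block formulas:
  For a 2×2 Jordan block J_2(3): exp(t · J_2(3)) = e^(3t)·(I + t·N), where N is the 2×2 nilpotent shift.

After assembling e^{tJ} and conjugating by P, we get:

e^{tA} =
  [-t*exp(3*t) + exp(3*t), t*exp(3*t)]
  [-t*exp(3*t), t*exp(3*t) + exp(3*t)]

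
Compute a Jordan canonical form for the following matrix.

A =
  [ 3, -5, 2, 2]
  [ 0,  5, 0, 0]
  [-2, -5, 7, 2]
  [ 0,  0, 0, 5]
J_2(5) ⊕ J_1(5) ⊕ J_1(5)

The characteristic polynomial is
  det(x·I − A) = x^4 - 20*x^3 + 150*x^2 - 500*x + 625 = (x - 5)^4

Eigenvalues and multiplicities (the geometric multiplicity of λ is n − rank(A − λI), which equals the number of Jordan blocks for λ):
  λ = 5: algebraic multiplicity = 4, geometric multiplicity = 3

Determining the block sizes for each eigenvalue:
  λ = 5: 3 blocks summing to 4 forces exactly one block of size 2 and the rest size 1 → block sizes [2, 1, 1]

Assembling the blocks gives a Jordan form
J =
  [5, 1, 0, 0]
  [0, 5, 0, 0]
  [0, 0, 5, 0]
  [0, 0, 0, 5]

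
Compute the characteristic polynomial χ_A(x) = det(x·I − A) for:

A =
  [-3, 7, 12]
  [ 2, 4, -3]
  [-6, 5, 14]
x^3 - 15*x^2 + 75*x - 125

Expanding det(x·I − A) (e.g. by cofactor expansion or by noting that A is similar to its Jordan form J, which has the same characteristic polynomial as A) gives
  χ_A(x) = x^3 - 15*x^2 + 75*x - 125
which factors as (x - 5)^3. The eigenvalues (with algebraic multiplicities) are λ = 5 with multiplicity 3.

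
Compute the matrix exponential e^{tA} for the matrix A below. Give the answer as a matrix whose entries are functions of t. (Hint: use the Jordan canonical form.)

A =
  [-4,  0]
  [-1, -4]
e^{tA} =
  [exp(-4*t), 0]
  [-t*exp(-4*t), exp(-4*t)]

Strategy: write A = P · J · P⁻¹ where J is a Jordan canonical form, so e^{tA} = P · e^{tJ} · P⁻¹, and e^{tJ} can be computed block-by-block.

A has Jordan form
J =
  [-4,  1]
  [ 0, -4]
(up to reordering of blocks).

Per-block formulas:
  For a 2×2 Jordan block J_2(-4): exp(t · J_2(-4)) = e^(-4t)·(I + t·N), where N is the 2×2 nilpotent shift.

After assembling e^{tJ} and conjugating by P, we get:

e^{tA} =
  [exp(-4*t), 0]
  [-t*exp(-4*t), exp(-4*t)]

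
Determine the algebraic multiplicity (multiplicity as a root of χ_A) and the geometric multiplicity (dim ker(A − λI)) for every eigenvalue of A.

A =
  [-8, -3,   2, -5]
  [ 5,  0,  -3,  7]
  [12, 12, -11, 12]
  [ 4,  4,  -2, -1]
λ = -5: alg = 4, geom = 2

Step 1 — factor the characteristic polynomial to read off the algebraic multiplicities:
  χ_A(x) = (x + 5)^4

Step 2 — compute geometric multiplicities via the rank-nullity identity g(λ) = n − rank(A − λI):
  rank(A − (-5)·I) = 2, so dim ker(A − (-5)·I) = n − 2 = 2

Summary:
  λ = -5: algebraic multiplicity = 4, geometric multiplicity = 2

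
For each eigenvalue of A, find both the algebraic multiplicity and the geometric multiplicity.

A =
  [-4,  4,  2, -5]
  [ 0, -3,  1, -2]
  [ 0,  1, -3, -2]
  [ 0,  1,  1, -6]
λ = -4: alg = 4, geom = 2

Step 1 — factor the characteristic polynomial to read off the algebraic multiplicities:
  χ_A(x) = (x + 4)^4

Step 2 — compute geometric multiplicities via the rank-nullity identity g(λ) = n − rank(A − λI):
  rank(A − (-4)·I) = 2, so dim ker(A − (-4)·I) = n − 2 = 2

Summary:
  λ = -4: algebraic multiplicity = 4, geometric multiplicity = 2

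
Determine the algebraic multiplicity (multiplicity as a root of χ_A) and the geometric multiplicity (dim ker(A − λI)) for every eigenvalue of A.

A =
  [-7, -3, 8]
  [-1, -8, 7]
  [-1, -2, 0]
λ = -5: alg = 3, geom = 1

Step 1 — factor the characteristic polynomial to read off the algebraic multiplicities:
  χ_A(x) = (x + 5)^3

Step 2 — compute geometric multiplicities via the rank-nullity identity g(λ) = n − rank(A − λI):
  rank(A − (-5)·I) = 2, so dim ker(A − (-5)·I) = n − 2 = 1

Summary:
  λ = -5: algebraic multiplicity = 3, geometric multiplicity = 1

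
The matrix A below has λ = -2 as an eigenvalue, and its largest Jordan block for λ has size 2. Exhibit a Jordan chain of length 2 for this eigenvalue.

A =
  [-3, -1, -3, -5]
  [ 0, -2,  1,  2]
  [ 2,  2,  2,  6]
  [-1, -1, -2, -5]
A Jordan chain for λ = -2 of length 2:
v_1 = (-1, 0, 2, -1)ᵀ
v_2 = (1, 0, 0, 0)ᵀ

Let N = A − (-2)·I. We want v_2 with N^2 v_2 = 0 but N^1 v_2 ≠ 0; then v_{j-1} := N · v_j for j = 2, …, 2.

Pick v_2 = (1, 0, 0, 0)ᵀ.
Then v_1 = N · v_2 = (-1, 0, 2, -1)ᵀ.

Sanity check: (A − (-2)·I) v_1 = (0, 0, 0, 0)ᵀ = 0. ✓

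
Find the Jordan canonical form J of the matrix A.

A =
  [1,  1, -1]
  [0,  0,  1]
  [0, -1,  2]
J_2(1) ⊕ J_1(1)

The characteristic polynomial is
  det(x·I − A) = x^3 - 3*x^2 + 3*x - 1 = (x - 1)^3

Eigenvalues and multiplicities (the geometric multiplicity of λ is n − rank(A − λI), which equals the number of Jordan blocks for λ):
  λ = 1: algebraic multiplicity = 3, geometric multiplicity = 2

Determining the block sizes for each eigenvalue:
  λ = 1: 2 blocks summing to 3 forces exactly one block of size 2 and the rest size 1 → block sizes [2, 1]

Assembling the blocks gives a Jordan form
J =
  [1, 1, 0]
  [0, 1, 0]
  [0, 0, 1]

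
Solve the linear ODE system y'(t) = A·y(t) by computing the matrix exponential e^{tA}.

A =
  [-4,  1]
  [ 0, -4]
e^{tA} =
  [exp(-4*t), t*exp(-4*t)]
  [0, exp(-4*t)]

Strategy: write A = P · J · P⁻¹ where J is a Jordan canonical form, so e^{tA} = P · e^{tJ} · P⁻¹, and e^{tJ} can be computed block-by-block.

A has Jordan form
J =
  [-4,  1]
  [ 0, -4]
(up to reordering of blocks).

Per-block formulas:
  For a 2×2 Jordan block J_2(-4): exp(t · J_2(-4)) = e^(-4t)·(I + t·N), where N is the 2×2 nilpotent shift.

After assembling e^{tJ} and conjugating by P, we get:

e^{tA} =
  [exp(-4*t), t*exp(-4*t)]
  [0, exp(-4*t)]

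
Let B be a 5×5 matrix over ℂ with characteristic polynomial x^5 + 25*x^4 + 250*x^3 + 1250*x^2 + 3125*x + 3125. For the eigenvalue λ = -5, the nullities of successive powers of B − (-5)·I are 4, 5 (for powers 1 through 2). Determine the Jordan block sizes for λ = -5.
Block sizes for λ = -5: [2, 1, 1, 1]

From the dimensions of kernels of powers, the number of Jordan blocks of size at least j is d_j − d_{j−1} where d_j = dim ker(N^j) (with d_0 = 0). Computing the differences gives [4, 1].
The number of blocks of size exactly k is (#blocks of size ≥ k) − (#blocks of size ≥ k + 1), so the partition is: 3 block(s) of size 1, 1 block(s) of size 2.
In nonincreasing order the block sizes are [2, 1, 1, 1].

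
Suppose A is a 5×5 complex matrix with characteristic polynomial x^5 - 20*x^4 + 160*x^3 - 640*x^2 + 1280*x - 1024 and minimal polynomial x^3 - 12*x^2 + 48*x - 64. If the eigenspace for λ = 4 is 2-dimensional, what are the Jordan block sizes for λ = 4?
Block sizes for λ = 4: [3, 2]

Step 1 — from the characteristic polynomial, algebraic multiplicity of λ = 4 is 5. From dim ker(A − (4)·I) = 2, there are exactly 2 Jordan blocks for λ = 4.
Step 2 — from the minimal polynomial, the factor (x − 4)^3 tells us the largest block for λ = 4 has size 3.
Step 3 — with total size 5, 2 blocks, and largest block 3, the block sizes (in nonincreasing order) are [3, 2].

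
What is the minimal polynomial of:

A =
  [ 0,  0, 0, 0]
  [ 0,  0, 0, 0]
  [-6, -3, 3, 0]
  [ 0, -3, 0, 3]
x^2 - 3*x

The characteristic polynomial is χ_A(x) = x^2*(x - 3)^2, so the eigenvalues are known. The minimal polynomial is
  m_A(x) = Π_λ (x − λ)^{k_λ}
where k_λ is the size of the *largest* Jordan block for λ (equivalently, the smallest k with (A − λI)^k v = 0 for every generalised eigenvector v of λ).

  λ = 0: largest Jordan block has size 1, contributing (x − 0)
  λ = 3: largest Jordan block has size 1, contributing (x − 3)

So m_A(x) = x*(x - 3) = x^2 - 3*x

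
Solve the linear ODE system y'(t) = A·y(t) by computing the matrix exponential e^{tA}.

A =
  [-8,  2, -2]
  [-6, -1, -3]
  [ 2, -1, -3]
e^{tA} =
  [-4*t*exp(-4*t) + exp(-4*t), 2*t*exp(-4*t), -2*t*exp(-4*t)]
  [-6*t*exp(-4*t), 3*t*exp(-4*t) + exp(-4*t), -3*t*exp(-4*t)]
  [2*t*exp(-4*t), -t*exp(-4*t), t*exp(-4*t) + exp(-4*t)]

Strategy: write A = P · J · P⁻¹ where J is a Jordan canonical form, so e^{tA} = P · e^{tJ} · P⁻¹, and e^{tJ} can be computed block-by-block.

A has Jordan form
J =
  [-4,  1,  0]
  [ 0, -4,  0]
  [ 0,  0, -4]
(up to reordering of blocks).

Per-block formulas:
  For a 2×2 Jordan block J_2(-4): exp(t · J_2(-4)) = e^(-4t)·(I + t·N), where N is the 2×2 nilpotent shift.
  For a 1×1 block at λ = -4: exp(t · [-4]) = [e^(-4t)].

After assembling e^{tJ} and conjugating by P, we get:

e^{tA} =
  [-4*t*exp(-4*t) + exp(-4*t), 2*t*exp(-4*t), -2*t*exp(-4*t)]
  [-6*t*exp(-4*t), 3*t*exp(-4*t) + exp(-4*t), -3*t*exp(-4*t)]
  [2*t*exp(-4*t), -t*exp(-4*t), t*exp(-4*t) + exp(-4*t)]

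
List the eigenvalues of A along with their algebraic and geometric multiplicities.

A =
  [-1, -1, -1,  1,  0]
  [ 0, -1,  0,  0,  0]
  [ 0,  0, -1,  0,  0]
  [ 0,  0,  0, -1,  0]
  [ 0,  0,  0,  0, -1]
λ = -1: alg = 5, geom = 4

Step 1 — factor the characteristic polynomial to read off the algebraic multiplicities:
  χ_A(x) = (x + 1)^5

Step 2 — compute geometric multiplicities via the rank-nullity identity g(λ) = n − rank(A − λI):
  rank(A − (-1)·I) = 1, so dim ker(A − (-1)·I) = n − 1 = 4

Summary:
  λ = -1: algebraic multiplicity = 5, geometric multiplicity = 4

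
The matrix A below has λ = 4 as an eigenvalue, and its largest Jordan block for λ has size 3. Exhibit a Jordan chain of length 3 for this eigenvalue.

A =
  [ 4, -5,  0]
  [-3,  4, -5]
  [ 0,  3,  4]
A Jordan chain for λ = 4 of length 3:
v_1 = (15, 0, -9)ᵀ
v_2 = (0, -3, 0)ᵀ
v_3 = (1, 0, 0)ᵀ

Let N = A − (4)·I. We want v_3 with N^3 v_3 = 0 but N^2 v_3 ≠ 0; then v_{j-1} := N · v_j for j = 3, …, 2.

Pick v_3 = (1, 0, 0)ᵀ.
Then v_2 = N · v_3 = (0, -3, 0)ᵀ.
Then v_1 = N · v_2 = (15, 0, -9)ᵀ.

Sanity check: (A − (4)·I) v_1 = (0, 0, 0)ᵀ = 0. ✓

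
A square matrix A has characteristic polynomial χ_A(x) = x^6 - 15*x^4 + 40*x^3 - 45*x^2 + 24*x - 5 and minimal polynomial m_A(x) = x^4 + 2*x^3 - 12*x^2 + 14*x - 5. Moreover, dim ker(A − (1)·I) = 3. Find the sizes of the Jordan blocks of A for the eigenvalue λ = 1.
Block sizes for λ = 1: [3, 1, 1]

Step 1 — from the characteristic polynomial, algebraic multiplicity of λ = 1 is 5. From dim ker(A − (1)·I) = 3, there are exactly 3 Jordan blocks for λ = 1.
Step 2 — from the minimal polynomial, the factor (x − 1)^3 tells us the largest block for λ = 1 has size 3.
Step 3 — with total size 5, 3 blocks, and largest block 3, the block sizes (in nonincreasing order) are [3, 1, 1].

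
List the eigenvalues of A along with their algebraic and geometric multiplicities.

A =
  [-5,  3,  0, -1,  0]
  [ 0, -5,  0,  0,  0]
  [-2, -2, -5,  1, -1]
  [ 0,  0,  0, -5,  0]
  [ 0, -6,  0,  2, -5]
λ = -5: alg = 5, geom = 3

Step 1 — factor the characteristic polynomial to read off the algebraic multiplicities:
  χ_A(x) = (x + 5)^5

Step 2 — compute geometric multiplicities via the rank-nullity identity g(λ) = n − rank(A − λI):
  rank(A − (-5)·I) = 2, so dim ker(A − (-5)·I) = n − 2 = 3

Summary:
  λ = -5: algebraic multiplicity = 5, geometric multiplicity = 3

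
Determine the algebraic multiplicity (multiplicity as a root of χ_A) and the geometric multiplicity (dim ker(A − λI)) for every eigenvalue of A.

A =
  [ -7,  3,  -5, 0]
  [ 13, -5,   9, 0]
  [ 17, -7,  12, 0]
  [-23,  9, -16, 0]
λ = 0: alg = 4, geom = 2

Step 1 — factor the characteristic polynomial to read off the algebraic multiplicities:
  χ_A(x) = x^4

Step 2 — compute geometric multiplicities via the rank-nullity identity g(λ) = n − rank(A − λI):
  rank(A − (0)·I) = 2, so dim ker(A − (0)·I) = n − 2 = 2

Summary:
  λ = 0: algebraic multiplicity = 4, geometric multiplicity = 2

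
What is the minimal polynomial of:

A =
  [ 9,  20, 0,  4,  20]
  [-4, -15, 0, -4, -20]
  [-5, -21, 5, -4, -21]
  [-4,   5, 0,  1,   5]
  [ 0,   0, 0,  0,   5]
x^4 - 50*x^2 + 625

The characteristic polynomial is χ_A(x) = (x - 5)^3*(x + 5)^2, so the eigenvalues are known. The minimal polynomial is
  m_A(x) = Π_λ (x − λ)^{k_λ}
where k_λ is the size of the *largest* Jordan block for λ (equivalently, the smallest k with (A − λI)^k v = 0 for every generalised eigenvector v of λ).

  λ = -5: largest Jordan block has size 2, contributing (x + 5)^2
  λ = 5: largest Jordan block has size 2, contributing (x − 5)^2

So m_A(x) = (x - 5)^2*(x + 5)^2 = x^4 - 50*x^2 + 625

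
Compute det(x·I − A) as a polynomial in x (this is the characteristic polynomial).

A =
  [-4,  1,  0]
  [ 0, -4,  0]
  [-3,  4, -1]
x^3 + 9*x^2 + 24*x + 16

Expanding det(x·I − A) (e.g. by cofactor expansion or by noting that A is similar to its Jordan form J, which has the same characteristic polynomial as A) gives
  χ_A(x) = x^3 + 9*x^2 + 24*x + 16
which factors as (x + 1)*(x + 4)^2. The eigenvalues (with algebraic multiplicities) are λ = -4 with multiplicity 2, λ = -1 with multiplicity 1.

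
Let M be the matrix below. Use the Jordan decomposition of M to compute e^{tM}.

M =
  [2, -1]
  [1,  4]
e^{tM} =
  [-t*exp(3*t) + exp(3*t), -t*exp(3*t)]
  [t*exp(3*t), t*exp(3*t) + exp(3*t)]

Strategy: write M = P · J · P⁻¹ where J is a Jordan canonical form, so e^{tM} = P · e^{tJ} · P⁻¹, and e^{tJ} can be computed block-by-block.

M has Jordan form
J =
  [3, 1]
  [0, 3]
(up to reordering of blocks).

Per-block formulas:
  For a 2×2 Jordan block J_2(3): exp(t · J_2(3)) = e^(3t)·(I + t·N), where N is the 2×2 nilpotent shift.

After assembling e^{tJ} and conjugating by P, we get:

e^{tM} =
  [-t*exp(3*t) + exp(3*t), -t*exp(3*t)]
  [t*exp(3*t), t*exp(3*t) + exp(3*t)]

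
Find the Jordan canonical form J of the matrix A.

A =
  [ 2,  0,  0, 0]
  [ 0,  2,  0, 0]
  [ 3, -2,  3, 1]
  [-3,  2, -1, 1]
J_2(2) ⊕ J_1(2) ⊕ J_1(2)

The characteristic polynomial is
  det(x·I − A) = x^4 - 8*x^3 + 24*x^2 - 32*x + 16 = (x - 2)^4

Eigenvalues and multiplicities (the geometric multiplicity of λ is n − rank(A − λI), which equals the number of Jordan blocks for λ):
  λ = 2: algebraic multiplicity = 4, geometric multiplicity = 3

Determining the block sizes for each eigenvalue:
  λ = 2: 3 blocks summing to 4 forces exactly one block of size 2 and the rest size 1 → block sizes [2, 1, 1]

Assembling the blocks gives a Jordan form
J =
  [2, 1, 0, 0]
  [0, 2, 0, 0]
  [0, 0, 2, 0]
  [0, 0, 0, 2]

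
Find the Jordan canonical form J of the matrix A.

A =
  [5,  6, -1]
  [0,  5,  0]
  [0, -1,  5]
J_3(5)

The characteristic polynomial is
  det(x·I − A) = x^3 - 15*x^2 + 75*x - 125 = (x - 5)^3

Eigenvalues and multiplicities (the geometric multiplicity of λ is n − rank(A − λI), which equals the number of Jordan blocks for λ):
  λ = 5: algebraic multiplicity = 3, geometric multiplicity = 1

Determining the block sizes for each eigenvalue:
  λ = 5: one block (gm = 1), so the single block has size am = 3 → block sizes [3]

Assembling the blocks gives a Jordan form
J =
  [5, 1, 0]
  [0, 5, 1]
  [0, 0, 5]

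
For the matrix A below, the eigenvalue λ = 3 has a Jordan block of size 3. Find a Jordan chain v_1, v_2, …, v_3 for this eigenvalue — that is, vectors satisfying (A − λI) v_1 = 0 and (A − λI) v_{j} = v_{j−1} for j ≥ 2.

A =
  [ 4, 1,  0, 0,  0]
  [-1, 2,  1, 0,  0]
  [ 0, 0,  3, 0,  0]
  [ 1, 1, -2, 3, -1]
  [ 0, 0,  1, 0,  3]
A Jordan chain for λ = 3 of length 3:
v_1 = (1, -1, 0, 0, 0)ᵀ
v_2 = (0, 1, 0, -2, 1)ᵀ
v_3 = (0, 0, 1, 0, 0)ᵀ

Let N = A − (3)·I. We want v_3 with N^3 v_3 = 0 but N^2 v_3 ≠ 0; then v_{j-1} := N · v_j for j = 3, …, 2.

Pick v_3 = (0, 0, 1, 0, 0)ᵀ.
Then v_2 = N · v_3 = (0, 1, 0, -2, 1)ᵀ.
Then v_1 = N · v_2 = (1, -1, 0, 0, 0)ᵀ.

Sanity check: (A − (3)·I) v_1 = (0, 0, 0, 0, 0)ᵀ = 0. ✓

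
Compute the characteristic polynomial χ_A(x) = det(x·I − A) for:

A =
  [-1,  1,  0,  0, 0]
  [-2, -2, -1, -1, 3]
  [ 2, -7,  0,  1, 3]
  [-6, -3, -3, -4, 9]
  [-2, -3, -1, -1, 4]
x^5 + 3*x^4 + 2*x^3 - 2*x^2 - 3*x - 1

Expanding det(x·I − A) (e.g. by cofactor expansion or by noting that A is similar to its Jordan form J, which has the same characteristic polynomial as A) gives
  χ_A(x) = x^5 + 3*x^4 + 2*x^3 - 2*x^2 - 3*x - 1
which factors as (x - 1)*(x + 1)^4. The eigenvalues (with algebraic multiplicities) are λ = -1 with multiplicity 4, λ = 1 with multiplicity 1.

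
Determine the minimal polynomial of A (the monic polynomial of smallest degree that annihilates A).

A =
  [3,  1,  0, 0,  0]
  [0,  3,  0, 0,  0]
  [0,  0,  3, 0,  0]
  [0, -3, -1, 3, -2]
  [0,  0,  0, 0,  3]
x^2 - 6*x + 9

The characteristic polynomial is χ_A(x) = (x - 3)^5, so the eigenvalues are known. The minimal polynomial is
  m_A(x) = Π_λ (x − λ)^{k_λ}
where k_λ is the size of the *largest* Jordan block for λ (equivalently, the smallest k with (A − λI)^k v = 0 for every generalised eigenvector v of λ).

  λ = 3: largest Jordan block has size 2, contributing (x − 3)^2

So m_A(x) = (x - 3)^2 = x^2 - 6*x + 9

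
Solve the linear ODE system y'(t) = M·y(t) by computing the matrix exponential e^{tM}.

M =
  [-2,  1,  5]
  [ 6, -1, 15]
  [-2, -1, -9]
e^{tM} =
  [2*t*exp(-4*t) + exp(-4*t), t*exp(-4*t), 5*t*exp(-4*t)]
  [6*t*exp(-4*t), 3*t*exp(-4*t) + exp(-4*t), 15*t*exp(-4*t)]
  [-2*t*exp(-4*t), -t*exp(-4*t), -5*t*exp(-4*t) + exp(-4*t)]

Strategy: write M = P · J · P⁻¹ where J is a Jordan canonical form, so e^{tM} = P · e^{tJ} · P⁻¹, and e^{tJ} can be computed block-by-block.

M has Jordan form
J =
  [-4,  1,  0]
  [ 0, -4,  0]
  [ 0,  0, -4]
(up to reordering of blocks).

Per-block formulas:
  For a 1×1 block at λ = -4: exp(t · [-4]) = [e^(-4t)].
  For a 2×2 Jordan block J_2(-4): exp(t · J_2(-4)) = e^(-4t)·(I + t·N), where N is the 2×2 nilpotent shift.

After assembling e^{tJ} and conjugating by P, we get:

e^{tM} =
  [2*t*exp(-4*t) + exp(-4*t), t*exp(-4*t), 5*t*exp(-4*t)]
  [6*t*exp(-4*t), 3*t*exp(-4*t) + exp(-4*t), 15*t*exp(-4*t)]
  [-2*t*exp(-4*t), -t*exp(-4*t), -5*t*exp(-4*t) + exp(-4*t)]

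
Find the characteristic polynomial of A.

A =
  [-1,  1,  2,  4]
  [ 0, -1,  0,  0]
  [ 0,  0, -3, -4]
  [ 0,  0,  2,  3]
x^4 + 2*x^3 - 2*x - 1

Expanding det(x·I − A) (e.g. by cofactor expansion or by noting that A is similar to its Jordan form J, which has the same characteristic polynomial as A) gives
  χ_A(x) = x^4 + 2*x^3 - 2*x - 1
which factors as (x - 1)*(x + 1)^3. The eigenvalues (with algebraic multiplicities) are λ = -1 with multiplicity 3, λ = 1 with multiplicity 1.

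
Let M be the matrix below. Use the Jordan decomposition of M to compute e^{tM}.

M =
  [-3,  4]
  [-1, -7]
e^{tM} =
  [2*t*exp(-5*t) + exp(-5*t), 4*t*exp(-5*t)]
  [-t*exp(-5*t), -2*t*exp(-5*t) + exp(-5*t)]

Strategy: write M = P · J · P⁻¹ where J is a Jordan canonical form, so e^{tM} = P · e^{tJ} · P⁻¹, and e^{tJ} can be computed block-by-block.

M has Jordan form
J =
  [-5,  1]
  [ 0, -5]
(up to reordering of blocks).

Per-block formulas:
  For a 2×2 Jordan block J_2(-5): exp(t · J_2(-5)) = e^(-5t)·(I + t·N), where N is the 2×2 nilpotent shift.

After assembling e^{tJ} and conjugating by P, we get:

e^{tM} =
  [2*t*exp(-5*t) + exp(-5*t), 4*t*exp(-5*t)]
  [-t*exp(-5*t), -2*t*exp(-5*t) + exp(-5*t)]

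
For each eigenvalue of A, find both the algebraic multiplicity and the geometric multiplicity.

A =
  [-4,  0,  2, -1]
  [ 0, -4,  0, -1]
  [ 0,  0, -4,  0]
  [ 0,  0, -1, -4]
λ = -4: alg = 4, geom = 2

Step 1 — factor the characteristic polynomial to read off the algebraic multiplicities:
  χ_A(x) = (x + 4)^4

Step 2 — compute geometric multiplicities via the rank-nullity identity g(λ) = n − rank(A − λI):
  rank(A − (-4)·I) = 2, so dim ker(A − (-4)·I) = n − 2 = 2

Summary:
  λ = -4: algebraic multiplicity = 4, geometric multiplicity = 2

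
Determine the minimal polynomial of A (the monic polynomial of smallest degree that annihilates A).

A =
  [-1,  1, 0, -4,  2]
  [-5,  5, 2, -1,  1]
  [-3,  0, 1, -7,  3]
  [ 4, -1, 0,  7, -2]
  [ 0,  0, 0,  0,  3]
x^3 - 9*x^2 + 27*x - 27

The characteristic polynomial is χ_A(x) = (x - 3)^5, so the eigenvalues are known. The minimal polynomial is
  m_A(x) = Π_λ (x − λ)^{k_λ}
where k_λ is the size of the *largest* Jordan block for λ (equivalently, the smallest k with (A − λI)^k v = 0 for every generalised eigenvector v of λ).

  λ = 3: largest Jordan block has size 3, contributing (x − 3)^3

So m_A(x) = (x - 3)^3 = x^3 - 9*x^2 + 27*x - 27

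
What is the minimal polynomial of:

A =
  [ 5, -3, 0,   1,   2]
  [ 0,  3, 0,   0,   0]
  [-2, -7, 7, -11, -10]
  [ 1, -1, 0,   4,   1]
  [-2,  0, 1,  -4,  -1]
x^4 - 15*x^3 + 84*x^2 - 208*x + 192

The characteristic polynomial is χ_A(x) = (x - 4)^3*(x - 3)^2, so the eigenvalues are known. The minimal polynomial is
  m_A(x) = Π_λ (x − λ)^{k_λ}
where k_λ is the size of the *largest* Jordan block for λ (equivalently, the smallest k with (A − λI)^k v = 0 for every generalised eigenvector v of λ).

  λ = 3: largest Jordan block has size 1, contributing (x − 3)
  λ = 4: largest Jordan block has size 3, contributing (x − 4)^3

So m_A(x) = (x - 4)^3*(x - 3) = x^4 - 15*x^3 + 84*x^2 - 208*x + 192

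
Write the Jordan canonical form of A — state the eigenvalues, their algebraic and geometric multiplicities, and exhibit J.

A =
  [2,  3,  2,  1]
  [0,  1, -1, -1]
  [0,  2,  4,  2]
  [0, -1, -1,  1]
J_2(2) ⊕ J_2(2)

The characteristic polynomial is
  det(x·I − A) = x^4 - 8*x^3 + 24*x^2 - 32*x + 16 = (x - 2)^4

Eigenvalues and multiplicities (the geometric multiplicity of λ is n − rank(A − λI), which equals the number of Jordan blocks for λ):
  λ = 2: algebraic multiplicity = 4, geometric multiplicity = 2

Determining the block sizes for each eigenvalue:
  λ = 2: with am = 4 and gm = 2, the partition is not yet determined (e.g. several partitions of 4 into 2 parts exist). Let N = A − (2)·I. Computing rank(N^1) = 2, rank(N^2) = 0; the number of blocks of size ≥ j is rank(N^{j−1}) − rank(N^j), giving [2, 2]. So we have 2 block(s) of size 2 → block sizes [2, 2]

Assembling the blocks gives a Jordan form
J =
  [2, 1, 0, 0]
  [0, 2, 0, 0]
  [0, 0, 2, 1]
  [0, 0, 0, 2]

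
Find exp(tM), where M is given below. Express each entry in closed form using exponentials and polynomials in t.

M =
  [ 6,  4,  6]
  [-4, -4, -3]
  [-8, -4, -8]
e^{tM} =
  [8*t*exp(-2*t) + exp(-2*t), 4*t*exp(-2*t), 6*t*exp(-2*t)]
  [-4*t*exp(-2*t), -2*t*exp(-2*t) + exp(-2*t), -3*t*exp(-2*t)]
  [-8*t*exp(-2*t), -4*t*exp(-2*t), -6*t*exp(-2*t) + exp(-2*t)]

Strategy: write M = P · J · P⁻¹ where J is a Jordan canonical form, so e^{tM} = P · e^{tJ} · P⁻¹, and e^{tJ} can be computed block-by-block.

M has Jordan form
J =
  [-2,  1,  0]
  [ 0, -2,  0]
  [ 0,  0, -2]
(up to reordering of blocks).

Per-block formulas:
  For a 2×2 Jordan block J_2(-2): exp(t · J_2(-2)) = e^(-2t)·(I + t·N), where N is the 2×2 nilpotent shift.
  For a 1×1 block at λ = -2: exp(t · [-2]) = [e^(-2t)].

After assembling e^{tJ} and conjugating by P, we get:

e^{tM} =
  [8*t*exp(-2*t) + exp(-2*t), 4*t*exp(-2*t), 6*t*exp(-2*t)]
  [-4*t*exp(-2*t), -2*t*exp(-2*t) + exp(-2*t), -3*t*exp(-2*t)]
  [-8*t*exp(-2*t), -4*t*exp(-2*t), -6*t*exp(-2*t) + exp(-2*t)]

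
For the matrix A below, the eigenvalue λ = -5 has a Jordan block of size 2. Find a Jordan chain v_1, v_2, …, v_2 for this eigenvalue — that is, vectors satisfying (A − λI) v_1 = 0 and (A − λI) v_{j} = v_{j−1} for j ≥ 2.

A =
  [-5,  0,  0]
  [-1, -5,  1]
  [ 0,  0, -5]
A Jordan chain for λ = -5 of length 2:
v_1 = (0, -1, 0)ᵀ
v_2 = (1, 0, 0)ᵀ

Let N = A − (-5)·I. We want v_2 with N^2 v_2 = 0 but N^1 v_2 ≠ 0; then v_{j-1} := N · v_j for j = 2, …, 2.

Pick v_2 = (1, 0, 0)ᵀ.
Then v_1 = N · v_2 = (0, -1, 0)ᵀ.

Sanity check: (A − (-5)·I) v_1 = (0, 0, 0)ᵀ = 0. ✓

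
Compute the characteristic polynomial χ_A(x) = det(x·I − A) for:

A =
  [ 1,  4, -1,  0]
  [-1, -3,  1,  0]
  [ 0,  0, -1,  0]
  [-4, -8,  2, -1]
x^4 + 4*x^3 + 6*x^2 + 4*x + 1

Expanding det(x·I − A) (e.g. by cofactor expansion or by noting that A is similar to its Jordan form J, which has the same characteristic polynomial as A) gives
  χ_A(x) = x^4 + 4*x^3 + 6*x^2 + 4*x + 1
which factors as (x + 1)^4. The eigenvalues (with algebraic multiplicities) are λ = -1 with multiplicity 4.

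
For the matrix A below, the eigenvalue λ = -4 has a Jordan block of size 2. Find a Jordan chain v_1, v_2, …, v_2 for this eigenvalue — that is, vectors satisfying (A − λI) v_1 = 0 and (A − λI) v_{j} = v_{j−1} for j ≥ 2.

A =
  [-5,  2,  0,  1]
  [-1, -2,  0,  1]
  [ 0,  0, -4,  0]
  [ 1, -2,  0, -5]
A Jordan chain for λ = -4 of length 2:
v_1 = (-1, -1, 0, 1)ᵀ
v_2 = (1, 0, 0, 0)ᵀ

Let N = A − (-4)·I. We want v_2 with N^2 v_2 = 0 but N^1 v_2 ≠ 0; then v_{j-1} := N · v_j for j = 2, …, 2.

Pick v_2 = (1, 0, 0, 0)ᵀ.
Then v_1 = N · v_2 = (-1, -1, 0, 1)ᵀ.

Sanity check: (A − (-4)·I) v_1 = (0, 0, 0, 0)ᵀ = 0. ✓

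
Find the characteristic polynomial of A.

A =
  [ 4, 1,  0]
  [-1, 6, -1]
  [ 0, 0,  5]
x^3 - 15*x^2 + 75*x - 125

Expanding det(x·I − A) (e.g. by cofactor expansion or by noting that A is similar to its Jordan form J, which has the same characteristic polynomial as A) gives
  χ_A(x) = x^3 - 15*x^2 + 75*x - 125
which factors as (x - 5)^3. The eigenvalues (with algebraic multiplicities) are λ = 5 with multiplicity 3.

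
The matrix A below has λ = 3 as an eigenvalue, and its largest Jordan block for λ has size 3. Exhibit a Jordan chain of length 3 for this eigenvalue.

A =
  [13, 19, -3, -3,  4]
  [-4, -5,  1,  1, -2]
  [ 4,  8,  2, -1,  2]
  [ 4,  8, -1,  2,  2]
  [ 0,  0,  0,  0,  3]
A Jordan chain for λ = 3 of length 3:
v_1 = (-10, 4, -4, -4, 0)ᵀ
v_2 = (19, -8, 8, 8, 0)ᵀ
v_3 = (0, 1, 0, 0, 0)ᵀ

Let N = A − (3)·I. We want v_3 with N^3 v_3 = 0 but N^2 v_3 ≠ 0; then v_{j-1} := N · v_j for j = 3, …, 2.

Pick v_3 = (0, 1, 0, 0, 0)ᵀ.
Then v_2 = N · v_3 = (19, -8, 8, 8, 0)ᵀ.
Then v_1 = N · v_2 = (-10, 4, -4, -4, 0)ᵀ.

Sanity check: (A − (3)·I) v_1 = (0, 0, 0, 0, 0)ᵀ = 0. ✓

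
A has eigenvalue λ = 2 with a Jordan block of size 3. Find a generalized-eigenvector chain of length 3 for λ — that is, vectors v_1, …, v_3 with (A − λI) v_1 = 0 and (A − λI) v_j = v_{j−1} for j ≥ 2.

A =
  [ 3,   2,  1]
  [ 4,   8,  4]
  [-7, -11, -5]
A Jordan chain for λ = 2 of length 3:
v_1 = (2, 0, -2)ᵀ
v_2 = (1, 4, -7)ᵀ
v_3 = (1, 0, 0)ᵀ

Let N = A − (2)·I. We want v_3 with N^3 v_3 = 0 but N^2 v_3 ≠ 0; then v_{j-1} := N · v_j for j = 3, …, 2.

Pick v_3 = (1, 0, 0)ᵀ.
Then v_2 = N · v_3 = (1, 4, -7)ᵀ.
Then v_1 = N · v_2 = (2, 0, -2)ᵀ.

Sanity check: (A − (2)·I) v_1 = (0, 0, 0)ᵀ = 0. ✓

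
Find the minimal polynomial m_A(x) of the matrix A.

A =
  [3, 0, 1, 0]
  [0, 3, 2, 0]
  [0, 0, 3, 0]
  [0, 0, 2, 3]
x^2 - 6*x + 9

The characteristic polynomial is χ_A(x) = (x - 3)^4, so the eigenvalues are known. The minimal polynomial is
  m_A(x) = Π_λ (x − λ)^{k_λ}
where k_λ is the size of the *largest* Jordan block for λ (equivalently, the smallest k with (A − λI)^k v = 0 for every generalised eigenvector v of λ).

  λ = 3: largest Jordan block has size 2, contributing (x − 3)^2

So m_A(x) = (x - 3)^2 = x^2 - 6*x + 9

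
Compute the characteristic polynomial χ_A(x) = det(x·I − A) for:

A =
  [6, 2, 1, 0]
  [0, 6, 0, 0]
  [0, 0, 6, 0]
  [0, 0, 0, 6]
x^4 - 24*x^3 + 216*x^2 - 864*x + 1296

Expanding det(x·I − A) (e.g. by cofactor expansion or by noting that A is similar to its Jordan form J, which has the same characteristic polynomial as A) gives
  χ_A(x) = x^4 - 24*x^3 + 216*x^2 - 864*x + 1296
which factors as (x - 6)^4. The eigenvalues (with algebraic multiplicities) are λ = 6 with multiplicity 4.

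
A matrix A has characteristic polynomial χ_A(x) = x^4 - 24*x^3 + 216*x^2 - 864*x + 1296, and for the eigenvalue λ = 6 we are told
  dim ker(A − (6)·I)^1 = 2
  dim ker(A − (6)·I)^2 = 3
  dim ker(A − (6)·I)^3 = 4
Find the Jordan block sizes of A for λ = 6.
Block sizes for λ = 6: [3, 1]

From the dimensions of kernels of powers, the number of Jordan blocks of size at least j is d_j − d_{j−1} where d_j = dim ker(N^j) (with d_0 = 0). Computing the differences gives [2, 1, 1].
The number of blocks of size exactly k is (#blocks of size ≥ k) − (#blocks of size ≥ k + 1), so the partition is: 1 block(s) of size 1, 1 block(s) of size 3.
In nonincreasing order the block sizes are [3, 1].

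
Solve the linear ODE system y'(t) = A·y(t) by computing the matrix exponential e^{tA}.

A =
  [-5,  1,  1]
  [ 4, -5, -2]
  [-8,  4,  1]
e^{tA} =
  [-2*t*exp(-3*t) + exp(-3*t), t*exp(-3*t), t*exp(-3*t)]
  [4*t*exp(-3*t), -2*t*exp(-3*t) + exp(-3*t), -2*t*exp(-3*t)]
  [-8*t*exp(-3*t), 4*t*exp(-3*t), 4*t*exp(-3*t) + exp(-3*t)]

Strategy: write A = P · J · P⁻¹ where J is a Jordan canonical form, so e^{tA} = P · e^{tJ} · P⁻¹, and e^{tJ} can be computed block-by-block.

A has Jordan form
J =
  [-3,  1,  0]
  [ 0, -3,  0]
  [ 0,  0, -3]
(up to reordering of blocks).

Per-block formulas:
  For a 1×1 block at λ = -3: exp(t · [-3]) = [e^(-3t)].
  For a 2×2 Jordan block J_2(-3): exp(t · J_2(-3)) = e^(-3t)·(I + t·N), where N is the 2×2 nilpotent shift.

After assembling e^{tJ} and conjugating by P, we get:

e^{tA} =
  [-2*t*exp(-3*t) + exp(-3*t), t*exp(-3*t), t*exp(-3*t)]
  [4*t*exp(-3*t), -2*t*exp(-3*t) + exp(-3*t), -2*t*exp(-3*t)]
  [-8*t*exp(-3*t), 4*t*exp(-3*t), 4*t*exp(-3*t) + exp(-3*t)]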